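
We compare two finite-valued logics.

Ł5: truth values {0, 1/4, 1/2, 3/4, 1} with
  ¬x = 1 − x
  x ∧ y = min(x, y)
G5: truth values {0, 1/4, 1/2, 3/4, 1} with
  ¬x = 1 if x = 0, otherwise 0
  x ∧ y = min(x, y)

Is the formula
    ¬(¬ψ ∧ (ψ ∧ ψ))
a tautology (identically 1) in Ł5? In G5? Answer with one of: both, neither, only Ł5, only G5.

In Ł5: at ψ = 1/4 the value is 3/4 — not a tautology.
In G5: every assignment gives 1 — tautology.

only G5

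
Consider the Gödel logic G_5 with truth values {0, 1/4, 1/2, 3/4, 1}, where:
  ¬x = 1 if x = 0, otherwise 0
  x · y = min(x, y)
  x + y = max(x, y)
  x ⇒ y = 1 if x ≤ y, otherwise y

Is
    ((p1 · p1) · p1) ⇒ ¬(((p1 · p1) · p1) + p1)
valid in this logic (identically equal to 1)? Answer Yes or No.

Counterexample: take p1 = 1/4.
p1 · p1 = 1/4 · 1/4 = 1/4
(p1 · p1) · p1 = 1/4 · 1/4 = 1/4
((p1 · p1) · p1) + p1 = 1/4 + 1/4 = 1/4
¬(((p1 · p1) · p1) + p1) = ¬1/4 = 0
((p1 · p1) · p1) ⇒ ¬(((p1 · p1) · p1) + p1) = 1/4 ⇒ 0 = 0
This gives 0 ≠ 1.

No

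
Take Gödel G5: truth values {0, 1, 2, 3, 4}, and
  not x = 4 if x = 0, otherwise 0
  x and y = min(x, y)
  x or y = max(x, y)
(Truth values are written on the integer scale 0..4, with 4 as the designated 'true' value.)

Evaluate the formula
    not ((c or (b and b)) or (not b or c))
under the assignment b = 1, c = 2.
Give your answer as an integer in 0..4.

0

b and b = 1 and 1 = 1
c or (b and b) = 2 or 1 = 2
not b = not 1 = 0
not b or c = 0 or 2 = 2
(c or (b and b)) or (not b or c) = 2 or 2 = 2
not ((c or (b and b)) or (not b or c)) = not 2 = 0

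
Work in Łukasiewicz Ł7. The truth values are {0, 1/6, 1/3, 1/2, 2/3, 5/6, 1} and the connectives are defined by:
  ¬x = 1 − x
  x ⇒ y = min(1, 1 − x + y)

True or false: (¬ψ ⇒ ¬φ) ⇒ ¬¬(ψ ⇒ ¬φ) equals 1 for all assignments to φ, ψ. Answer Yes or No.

Counterexample: take φ = 1/6, ψ = 1.
¬ψ = ¬1 = 0
¬φ = ¬1/6 = 5/6
¬ψ ⇒ ¬φ = 0 ⇒ 5/6 = 1
¬φ = ¬1/6 = 5/6
ψ ⇒ ¬φ = 1 ⇒ 5/6 = 5/6
¬(ψ ⇒ ¬φ) = ¬5/6 = 1/6
¬¬(ψ ⇒ ¬φ) = ¬1/6 = 5/6
(¬ψ ⇒ ¬φ) ⇒ ¬¬(ψ ⇒ ¬φ) = 1 ⇒ 5/6 = 5/6
This gives 5/6 ≠ 1.

No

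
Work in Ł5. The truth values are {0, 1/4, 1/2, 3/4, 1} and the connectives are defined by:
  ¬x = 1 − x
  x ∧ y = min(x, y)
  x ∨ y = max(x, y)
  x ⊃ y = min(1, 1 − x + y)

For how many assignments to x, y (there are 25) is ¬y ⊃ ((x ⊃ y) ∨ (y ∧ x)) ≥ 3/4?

21

value 1: 19 assignments (counts)
value 3/4: 2 assignments (counts)
value 1/2: 2 assignments
value 1/4: 1 assignment
value 0: 1 assignment
So 21 of the 25 assignments meet the threshold.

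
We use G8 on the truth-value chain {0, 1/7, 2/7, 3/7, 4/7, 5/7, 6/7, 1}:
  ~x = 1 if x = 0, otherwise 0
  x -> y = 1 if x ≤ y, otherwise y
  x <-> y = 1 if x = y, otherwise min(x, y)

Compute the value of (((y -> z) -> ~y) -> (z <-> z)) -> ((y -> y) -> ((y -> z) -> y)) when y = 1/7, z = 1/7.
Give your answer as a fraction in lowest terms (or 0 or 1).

y -> z = 1/7 -> 1/7 = 1
~y = ~1/7 = 0
(y -> z) -> ~y = 1 -> 0 = 0
z <-> z = 1/7 <-> 1/7 = 1
((y -> z) -> ~y) -> (z <-> z) = 0 -> 1 = 1
y -> y = 1/7 -> 1/7 = 1
y -> z = 1/7 -> 1/7 = 1
(y -> z) -> y = 1 -> 1/7 = 1/7
(y -> y) -> ((y -> z) -> y) = 1 -> 1/7 = 1/7
(((y -> z) -> ~y) -> (z <-> z)) -> ((y -> y) -> ((y -> z) -> y)) = 1 -> 1/7 = 1/7

1/7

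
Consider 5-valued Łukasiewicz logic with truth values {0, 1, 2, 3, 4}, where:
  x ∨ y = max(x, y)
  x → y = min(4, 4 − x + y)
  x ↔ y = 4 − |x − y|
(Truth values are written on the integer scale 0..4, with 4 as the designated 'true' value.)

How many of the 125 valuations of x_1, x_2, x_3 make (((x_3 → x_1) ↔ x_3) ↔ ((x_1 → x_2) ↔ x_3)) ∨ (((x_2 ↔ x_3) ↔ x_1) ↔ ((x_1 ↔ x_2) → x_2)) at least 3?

104

value 4: 60 assignments (counts)
value 3: 44 assignments (counts)
value 2: 14 assignments
value 1: 4 assignments
value 0: 3 assignments
So 104 of the 125 assignments meet the threshold.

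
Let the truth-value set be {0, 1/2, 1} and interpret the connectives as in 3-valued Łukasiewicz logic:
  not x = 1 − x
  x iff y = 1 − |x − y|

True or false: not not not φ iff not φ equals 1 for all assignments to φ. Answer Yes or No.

Yes

φ = 0 ↦ 1
φ = 1/2 ↦ 1
φ = 1 ↦ 1
Every assignment gives a value ≥ 1.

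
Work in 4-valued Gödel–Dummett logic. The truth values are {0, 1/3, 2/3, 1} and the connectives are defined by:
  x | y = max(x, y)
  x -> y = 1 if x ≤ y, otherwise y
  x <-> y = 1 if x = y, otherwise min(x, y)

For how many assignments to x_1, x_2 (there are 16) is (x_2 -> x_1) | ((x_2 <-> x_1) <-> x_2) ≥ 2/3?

x_1 = 0, x_2 = 0 ↦ 1  ≥
x_1 = 0, x_2 = 1/3 ↦ 0  <
x_1 = 0, x_2 = 2/3 ↦ 0  <
x_1 = 0, x_2 = 1 ↦ 0  <
x_1 = 1/3, x_2 = 0 ↦ 1  ≥
x_1 = 1/3, x_2 = 1/3 ↦ 1  ≥
x_1 = 1/3, x_2 = 2/3 ↦ 1/3  <
x_1 = 1/3, x_2 = 1 ↦ 1/3  <
x_1 = 2/3, x_2 = 0 ↦ 1  ≥
x_1 = 2/3, x_2 = 1/3 ↦ 1  ≥
x_1 = 2/3, x_2 = 2/3 ↦ 1  ≥
x_1 = 2/3, x_2 = 1 ↦ 2/3  ≥
x_1 = 1, x_2 = 0 ↦ 1  ≥
x_1 = 1, x_2 = 1/3 ↦ 1  ≥
x_1 = 1, x_2 = 2/3 ↦ 1  ≥
x_1 = 1, x_2 = 1 ↦ 1  ≥
So 11 of the 16 assignments meet the threshold.

11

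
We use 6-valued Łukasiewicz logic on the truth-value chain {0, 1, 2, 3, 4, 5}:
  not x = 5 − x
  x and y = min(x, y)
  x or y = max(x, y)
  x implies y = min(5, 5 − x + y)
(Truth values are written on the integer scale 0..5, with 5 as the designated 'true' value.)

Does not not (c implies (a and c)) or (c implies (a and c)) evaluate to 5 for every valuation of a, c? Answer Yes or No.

Counterexample: take a = 0, c = 1.
a and c = 0 and 1 = 0
c implies (a and c) = 1 implies 0 = 4
not (c implies (a and c)) = not 4 = 1
not not (c implies (a and c)) = not 1 = 4
not not (c implies (a and c)) or (c implies (a and c)) = 4 or 4 = 4
This gives 4 ≠ 5.

No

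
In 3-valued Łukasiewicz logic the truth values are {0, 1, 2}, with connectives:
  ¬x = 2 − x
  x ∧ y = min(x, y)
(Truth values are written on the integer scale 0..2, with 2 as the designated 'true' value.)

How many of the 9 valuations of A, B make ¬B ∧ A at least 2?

A = 0, B = 0 ↦ 0  <
A = 0, B = 1 ↦ 0  <
A = 0, B = 2 ↦ 0  <
A = 1, B = 0 ↦ 1  <
A = 1, B = 1 ↦ 1  <
A = 1, B = 2 ↦ 0  <
A = 2, B = 0 ↦ 2  ≥
A = 2, B = 1 ↦ 1  <
A = 2, B = 2 ↦ 0  <
So 1 of the 9 assignments meets the threshold.

1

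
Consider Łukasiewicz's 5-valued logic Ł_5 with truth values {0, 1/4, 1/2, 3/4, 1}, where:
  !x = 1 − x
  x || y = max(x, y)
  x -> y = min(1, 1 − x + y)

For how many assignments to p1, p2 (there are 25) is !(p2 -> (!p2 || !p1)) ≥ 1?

value 1: 1 assignment (counts)
value 3/4: 1 assignment
value 1/2: 3 assignments
value 1/4: 2 assignments
value 0: 18 assignments
So 1 of the 25 assignments meets the threshold.

1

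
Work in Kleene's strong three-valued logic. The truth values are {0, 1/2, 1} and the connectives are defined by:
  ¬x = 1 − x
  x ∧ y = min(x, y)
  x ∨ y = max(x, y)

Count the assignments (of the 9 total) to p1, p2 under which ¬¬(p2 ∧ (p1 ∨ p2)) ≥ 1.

3

p1 = 0, p2 = 0 ↦ 0  <
p1 = 0, p2 = 1/2 ↦ 1/2  <
p1 = 0, p2 = 1 ↦ 1  ≥
p1 = 1/2, p2 = 0 ↦ 0  <
p1 = 1/2, p2 = 1/2 ↦ 1/2  <
p1 = 1/2, p2 = 1 ↦ 1  ≥
p1 = 1, p2 = 0 ↦ 0  <
p1 = 1, p2 = 1/2 ↦ 1/2  <
p1 = 1, p2 = 1 ↦ 1  ≥
So 3 of the 9 assignments meet the threshold.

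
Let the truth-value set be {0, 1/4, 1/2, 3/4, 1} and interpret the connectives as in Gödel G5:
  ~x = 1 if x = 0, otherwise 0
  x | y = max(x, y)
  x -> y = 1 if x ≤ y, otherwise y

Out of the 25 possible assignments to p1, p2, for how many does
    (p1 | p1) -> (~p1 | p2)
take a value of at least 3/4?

16

value 1: 15 assignments (counts)
value 3/4: 1 assignment (counts)
value 1/2: 2 assignments
value 1/4: 3 assignments
value 0: 4 assignments
So 16 of the 25 assignments meet the threshold.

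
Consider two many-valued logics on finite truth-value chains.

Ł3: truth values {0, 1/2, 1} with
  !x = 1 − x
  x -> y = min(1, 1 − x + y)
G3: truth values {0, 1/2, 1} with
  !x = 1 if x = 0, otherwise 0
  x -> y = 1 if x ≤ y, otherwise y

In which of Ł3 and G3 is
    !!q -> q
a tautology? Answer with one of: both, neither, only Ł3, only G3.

only Ł3

In Ł3: every assignment gives 1 — tautology.
In G3: at q = 1/2 the value is 1/2 — not a tautology.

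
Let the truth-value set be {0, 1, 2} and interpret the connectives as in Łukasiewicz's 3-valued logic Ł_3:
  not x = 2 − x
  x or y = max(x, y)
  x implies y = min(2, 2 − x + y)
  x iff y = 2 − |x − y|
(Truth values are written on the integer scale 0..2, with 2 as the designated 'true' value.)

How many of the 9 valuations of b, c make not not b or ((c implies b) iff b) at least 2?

5

b = 0, c = 0 ↦ 0  <
b = 0, c = 1 ↦ 1  <
b = 0, c = 2 ↦ 2  ≥
b = 1, c = 0 ↦ 1  <
b = 1, c = 1 ↦ 1  <
b = 1, c = 2 ↦ 2  ≥
b = 2, c = 0 ↦ 2  ≥
b = 2, c = 1 ↦ 2  ≥
b = 2, c = 2 ↦ 2  ≥
So 5 of the 9 assignments meet the threshold.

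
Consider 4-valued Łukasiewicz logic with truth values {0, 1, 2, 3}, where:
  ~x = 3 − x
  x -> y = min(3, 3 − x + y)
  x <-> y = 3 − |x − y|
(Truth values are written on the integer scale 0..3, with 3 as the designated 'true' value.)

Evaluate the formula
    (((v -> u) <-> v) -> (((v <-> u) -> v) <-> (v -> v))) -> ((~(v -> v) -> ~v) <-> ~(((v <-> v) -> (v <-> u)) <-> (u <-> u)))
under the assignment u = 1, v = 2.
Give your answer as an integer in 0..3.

1

v -> u = 2 -> 1 = 2
(v -> u) <-> v = 2 <-> 2 = 3
v <-> u = 2 <-> 1 = 2
(v <-> u) -> v = 2 -> 2 = 3
v -> v = 2 -> 2 = 3
((v <-> u) -> v) <-> (v -> v) = 3 <-> 3 = 3
((v -> u) <-> v) -> (((v <-> u) -> v) <-> (v -> v)) = 3 -> 3 = 3
v -> v = 2 -> 2 = 3
~(v -> v) = ~3 = 0
~v = ~2 = 1
~(v -> v) -> ~v = 0 -> 1 = 3
v <-> v = 2 <-> 2 = 3
v <-> u = 2 <-> 1 = 2
(v <-> v) -> (v <-> u) = 3 -> 2 = 2
u <-> u = 1 <-> 1 = 3
((v <-> v) -> (v <-> u)) <-> (u <-> u) = 2 <-> 3 = 2
~(((v <-> v) -> (v <-> u)) <-> (u <-> u)) = ~2 = 1
(~(v -> v) -> ~v) <-> ~(((v <-> v) -> (v <-> u)) <-> (u <-> u)) = 3 <-> 1 = 1
(((v -> u) <-> v) -> (((v <-> u) -> v) <-> (v -> v))) -> ((~(v -> v) -> ~v) <-> ~(((v <-> v) -> (v <-> u)) <-> (u <-> u))) = 3 -> 1 = 1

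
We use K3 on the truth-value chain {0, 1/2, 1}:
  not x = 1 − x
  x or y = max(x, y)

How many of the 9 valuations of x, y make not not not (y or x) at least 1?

x = 0, y = 0 ↦ 1  ≥
x = 0, y = 1/2 ↦ 1/2  <
x = 0, y = 1 ↦ 0  <
x = 1/2, y = 0 ↦ 1/2  <
x = 1/2, y = 1/2 ↦ 1/2  <
x = 1/2, y = 1 ↦ 0  <
x = 1, y = 0 ↦ 0  <
x = 1, y = 1/2 ↦ 0  <
x = 1, y = 1 ↦ 0  <
So 1 of the 9 assignments meets the threshold.

1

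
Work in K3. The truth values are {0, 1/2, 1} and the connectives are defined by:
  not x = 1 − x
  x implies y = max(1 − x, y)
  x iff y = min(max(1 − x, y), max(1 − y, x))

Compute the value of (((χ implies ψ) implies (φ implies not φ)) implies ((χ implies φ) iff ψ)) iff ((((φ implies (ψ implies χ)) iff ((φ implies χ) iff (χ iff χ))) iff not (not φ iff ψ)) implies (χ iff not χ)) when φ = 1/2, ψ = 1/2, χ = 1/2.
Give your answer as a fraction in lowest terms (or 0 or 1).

χ implies ψ = 1/2 implies 1/2 = 1/2
not φ = not 1/2 = 1/2
φ implies not φ = 1/2 implies 1/2 = 1/2
(χ implies ψ) implies (φ implies not φ) = 1/2 implies 1/2 = 1/2
χ implies φ = 1/2 implies 1/2 = 1/2
(χ implies φ) iff ψ = 1/2 iff 1/2 = 1/2
((χ implies ψ) implies (φ implies not φ)) implies ((χ implies φ) iff ψ) = 1/2 implies 1/2 = 1/2
ψ implies χ = 1/2 implies 1/2 = 1/2
φ implies (ψ implies χ) = 1/2 implies 1/2 = 1/2
φ implies χ = 1/2 implies 1/2 = 1/2
χ iff χ = 1/2 iff 1/2 = 1/2
(φ implies χ) iff (χ iff χ) = 1/2 iff 1/2 = 1/2
(φ implies (ψ implies χ)) iff ((φ implies χ) iff (χ iff χ)) = 1/2 iff 1/2 = 1/2
not φ = not 1/2 = 1/2
not φ iff ψ = 1/2 iff 1/2 = 1/2
not (not φ iff ψ) = not 1/2 = 1/2
((φ implies (ψ implies χ)) iff ((φ implies χ) iff (χ iff χ))) iff not (not φ iff ψ) = 1/2 iff 1/2 = 1/2
not χ = not 1/2 = 1/2
χ iff not χ = 1/2 iff 1/2 = 1/2
(((φ implies (ψ implies χ)) iff ((φ implies χ) iff (χ iff χ))) iff not (not φ iff ψ)) implies (χ iff not χ) = 1/2 implies 1/2 = 1/2
(((χ implies ψ) implies (φ implies not φ)) implies ((χ implies φ) iff ψ)) iff ((((φ implies (ψ implies χ)) iff ((φ implies χ) iff (χ iff χ))) iff not (not φ iff ψ)) implies (χ iff not χ)) = 1/2 iff 1/2 = 1/2

1/2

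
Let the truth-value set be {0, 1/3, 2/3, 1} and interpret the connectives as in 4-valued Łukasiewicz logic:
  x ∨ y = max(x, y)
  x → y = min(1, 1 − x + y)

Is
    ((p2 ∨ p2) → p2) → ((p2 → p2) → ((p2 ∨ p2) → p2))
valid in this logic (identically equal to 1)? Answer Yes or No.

Yes

p2 = 0 ↦ 1
p2 = 1/3 ↦ 1
p2 = 2/3 ↦ 1
p2 = 1 ↦ 1
Every assignment gives a value ≥ 1.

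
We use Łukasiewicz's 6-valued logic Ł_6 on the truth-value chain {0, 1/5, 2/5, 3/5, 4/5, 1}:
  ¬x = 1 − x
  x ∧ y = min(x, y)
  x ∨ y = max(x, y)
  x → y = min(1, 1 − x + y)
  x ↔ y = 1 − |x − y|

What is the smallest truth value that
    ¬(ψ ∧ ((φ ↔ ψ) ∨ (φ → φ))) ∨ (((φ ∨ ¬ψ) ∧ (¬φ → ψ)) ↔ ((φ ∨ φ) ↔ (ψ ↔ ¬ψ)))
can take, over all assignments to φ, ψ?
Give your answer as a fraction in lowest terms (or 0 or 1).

Take φ = 0, ψ = 1:
φ ↔ ψ = 0 ↔ 1 = 0
φ → φ = 0 → 0 = 1
(φ ↔ ψ) ∨ (φ → φ) = 0 ∨ 1 = 1
ψ ∧ ((φ ↔ ψ) ∨ (φ → φ)) = 1 ∧ 1 = 1
¬(ψ ∧ ((φ ↔ ψ) ∨ (φ → φ))) = ¬1 = 0
¬ψ = ¬1 = 0
φ ∨ ¬ψ = 0 ∨ 0 = 0
¬φ = ¬0 = 1
¬φ → ψ = 1 → 1 = 1
(φ ∨ ¬ψ) ∧ (¬φ → ψ) = 0 ∧ 1 = 0
φ ∨ φ = 0 ∨ 0 = 0
¬ψ = ¬1 = 0
ψ ↔ ¬ψ = 1 ↔ 0 = 0
(φ ∨ φ) ↔ (ψ ↔ ¬ψ) = 0 ↔ 0 = 1
((φ ∨ ¬ψ) ∧ (¬φ → ψ)) ↔ ((φ ∨ φ) ↔ (ψ ↔ ¬ψ)) = 0 ↔ 1 = 0
¬(ψ ∧ ((φ ↔ ψ) ∨ (φ → φ))) ∨ (((φ ∨ ¬ψ) ∧ (¬φ → ψ)) ↔ ((φ ∨ φ) ↔ (ψ ↔ ¬ψ))) = 0 ∨ 0 = 0
No assignment yields a value below 0, so this is the minimum.

0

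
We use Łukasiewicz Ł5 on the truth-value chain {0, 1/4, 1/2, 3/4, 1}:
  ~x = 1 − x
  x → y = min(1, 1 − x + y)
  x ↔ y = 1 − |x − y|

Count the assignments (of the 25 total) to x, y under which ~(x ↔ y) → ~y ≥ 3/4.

21

value 1: 19 assignments (counts)
value 3/4: 2 assignments (counts)
value 1/2: 2 assignments
value 1/4: 1 assignment
value 0: 1 assignment
So 21 of the 25 assignments meet the threshold.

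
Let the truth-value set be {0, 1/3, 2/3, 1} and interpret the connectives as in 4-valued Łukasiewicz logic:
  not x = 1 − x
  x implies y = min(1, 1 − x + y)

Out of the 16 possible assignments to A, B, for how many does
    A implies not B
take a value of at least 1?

A = 0, B = 0 ↦ 1  ≥
A = 0, B = 1/3 ↦ 1  ≥
A = 0, B = 2/3 ↦ 1  ≥
A = 0, B = 1 ↦ 1  ≥
A = 1/3, B = 0 ↦ 1  ≥
A = 1/3, B = 1/3 ↦ 1  ≥
A = 1/3, B = 2/3 ↦ 1  ≥
A = 1/3, B = 1 ↦ 2/3  <
A = 2/3, B = 0 ↦ 1  ≥
A = 2/3, B = 1/3 ↦ 1  ≥
A = 2/3, B = 2/3 ↦ 2/3  <
A = 2/3, B = 1 ↦ 1/3  <
A = 1, B = 0 ↦ 1  ≥
A = 1, B = 1/3 ↦ 2/3  <
A = 1, B = 2/3 ↦ 1/3  <
A = 1, B = 1 ↦ 0  <
So 10 of the 16 assignments meet the threshold.

10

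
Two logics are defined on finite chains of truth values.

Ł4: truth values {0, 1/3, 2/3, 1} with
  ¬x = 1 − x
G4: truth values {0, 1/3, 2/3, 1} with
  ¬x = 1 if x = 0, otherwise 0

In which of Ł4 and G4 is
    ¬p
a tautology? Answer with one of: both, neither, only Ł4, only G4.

In Ł4: at p = 1/3 the value is 2/3 — not a tautology.
In G4: at p = 1/3 the value is 0 — not a tautology.

neither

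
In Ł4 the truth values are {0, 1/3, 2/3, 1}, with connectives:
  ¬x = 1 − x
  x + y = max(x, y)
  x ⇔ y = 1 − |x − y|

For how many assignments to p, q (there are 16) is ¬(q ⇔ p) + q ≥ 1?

p = 0, q = 0 ↦ 0  <
p = 0, q = 1/3 ↦ 1/3  <
p = 0, q = 2/3 ↦ 2/3  <
p = 0, q = 1 ↦ 1  ≥
p = 1/3, q = 0 ↦ 1/3  <
p = 1/3, q = 1/3 ↦ 1/3  <
p = 1/3, q = 2/3 ↦ 2/3  <
p = 1/3, q = 1 ↦ 1  ≥
p = 2/3, q = 0 ↦ 2/3  <
p = 2/3, q = 1/3 ↦ 1/3  <
p = 2/3, q = 2/3 ↦ 2/3  <
p = 2/3, q = 1 ↦ 1  ≥
p = 1, q = 0 ↦ 1  ≥
p = 1, q = 1/3 ↦ 2/3  <
p = 1, q = 2/3 ↦ 2/3  <
p = 1, q = 1 ↦ 1  ≥
So 5 of the 16 assignments meet the threshold.

5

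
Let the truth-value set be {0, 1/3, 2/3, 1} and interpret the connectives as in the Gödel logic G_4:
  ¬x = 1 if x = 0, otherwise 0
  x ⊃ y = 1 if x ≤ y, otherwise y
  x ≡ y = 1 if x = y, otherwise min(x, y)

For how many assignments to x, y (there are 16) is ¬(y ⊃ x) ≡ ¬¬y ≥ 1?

7

x = 0, y = 0 ↦ 1  ≥
x = 0, y = 1/3 ↦ 1  ≥
x = 0, y = 2/3 ↦ 1  ≥
x = 0, y = 1 ↦ 1  ≥
x = 1/3, y = 0 ↦ 1  ≥
x = 1/3, y = 1/3 ↦ 0  <
x = 1/3, y = 2/3 ↦ 0  <
x = 1/3, y = 1 ↦ 0  <
x = 2/3, y = 0 ↦ 1  ≥
x = 2/3, y = 1/3 ↦ 0  <
x = 2/3, y = 2/3 ↦ 0  <
x = 2/3, y = 1 ↦ 0  <
x = 1, y = 0 ↦ 1  ≥
x = 1, y = 1/3 ↦ 0  <
x = 1, y = 2/3 ↦ 0  <
x = 1, y = 1 ↦ 0  <
So 7 of the 16 assignments meet the threshold.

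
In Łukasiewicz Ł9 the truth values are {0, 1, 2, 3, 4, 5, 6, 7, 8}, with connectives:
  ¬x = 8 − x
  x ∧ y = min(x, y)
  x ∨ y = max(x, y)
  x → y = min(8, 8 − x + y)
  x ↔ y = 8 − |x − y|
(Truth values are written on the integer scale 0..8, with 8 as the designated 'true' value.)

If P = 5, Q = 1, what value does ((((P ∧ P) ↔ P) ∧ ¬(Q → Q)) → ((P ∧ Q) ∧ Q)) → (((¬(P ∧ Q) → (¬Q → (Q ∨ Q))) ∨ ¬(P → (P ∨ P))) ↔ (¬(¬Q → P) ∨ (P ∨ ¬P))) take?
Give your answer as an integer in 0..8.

6

P ∧ P = 5 ∧ 5 = 5
(P ∧ P) ↔ P = 5 ↔ 5 = 8
Q → Q = 1 → 1 = 8
¬(Q → Q) = ¬8 = 0
((P ∧ P) ↔ P) ∧ ¬(Q → Q) = 8 ∧ 0 = 0
P ∧ Q = 5 ∧ 1 = 1
(P ∧ Q) ∧ Q = 1 ∧ 1 = 1
(((P ∧ P) ↔ P) ∧ ¬(Q → Q)) → ((P ∧ Q) ∧ Q) = 0 → 1 = 8
P ∧ Q = 5 ∧ 1 = 1
¬(P ∧ Q) = ¬1 = 7
¬Q = ¬1 = 7
Q ∨ Q = 1 ∨ 1 = 1
¬Q → (Q ∨ Q) = 7 → 1 = 2
¬(P ∧ Q) → (¬Q → (Q ∨ Q)) = 7 → 2 = 3
P ∨ P = 5 ∨ 5 = 5
P → (P ∨ P) = 5 → 5 = 8
¬(P → (P ∨ P)) = ¬8 = 0
(¬(P ∧ Q) → (¬Q → (Q ∨ Q))) ∨ ¬(P → (P ∨ P)) = 3 ∨ 0 = 3
¬Q = ¬1 = 7
¬Q → P = 7 → 5 = 6
¬(¬Q → P) = ¬6 = 2
¬P = ¬5 = 3
P ∨ ¬P = 5 ∨ 3 = 5
¬(¬Q → P) ∨ (P ∨ ¬P) = 2 ∨ 5 = 5
((¬(P ∧ Q) → (¬Q → (Q ∨ Q))) ∨ ¬(P → (P ∨ P))) ↔ (¬(¬Q → P) ∨ (P ∨ ¬P)) = 3 ↔ 5 = 6
((((P ∧ P) ↔ P) ∧ ¬(Q → Q)) → ((P ∧ Q) ∧ Q)) → (((¬(P ∧ Q) → (¬Q → (Q ∨ Q))) ∨ ¬(P → (P ∨ P))) ↔ (¬(¬Q → P) ∨ (P ∨ ¬P))) = 8 → 6 = 6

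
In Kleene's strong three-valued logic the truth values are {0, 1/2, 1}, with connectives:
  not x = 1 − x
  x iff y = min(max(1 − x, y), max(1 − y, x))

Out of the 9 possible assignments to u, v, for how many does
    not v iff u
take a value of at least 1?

u = 0, v = 0 ↦ 0  <
u = 0, v = 1/2 ↦ 1/2  <
u = 0, v = 1 ↦ 1  ≥
u = 1/2, v = 0 ↦ 1/2  <
u = 1/2, v = 1/2 ↦ 1/2  <
u = 1/2, v = 1 ↦ 1/2  <
u = 1, v = 0 ↦ 1  ≥
u = 1, v = 1/2 ↦ 1/2  <
u = 1, v = 1 ↦ 0  <
So 2 of the 9 assignments meet the threshold.

2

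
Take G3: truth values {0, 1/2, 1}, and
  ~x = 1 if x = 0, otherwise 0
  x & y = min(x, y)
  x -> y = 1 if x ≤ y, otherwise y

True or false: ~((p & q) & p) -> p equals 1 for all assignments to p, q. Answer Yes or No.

Counterexample: take p = 0, q = 0.
p & q = 0 & 0 = 0
(p & q) & p = 0 & 0 = 0
~((p & q) & p) = ~0 = 1
~((p & q) & p) -> p = 1 -> 0 = 0
This gives 0 ≠ 1.

No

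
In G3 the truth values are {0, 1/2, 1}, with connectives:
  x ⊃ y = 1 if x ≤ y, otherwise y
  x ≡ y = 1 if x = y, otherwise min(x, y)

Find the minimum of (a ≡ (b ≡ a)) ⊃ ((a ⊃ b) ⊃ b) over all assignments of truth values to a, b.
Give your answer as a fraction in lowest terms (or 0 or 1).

Take a = 0, b = 1/2:
b ≡ a = 1/2 ≡ 0 = 0
a ≡ (b ≡ a) = 0 ≡ 0 = 1
a ⊃ b = 0 ⊃ 1/2 = 1
(a ⊃ b) ⊃ b = 1 ⊃ 1/2 = 1/2
(a ≡ (b ≡ a)) ⊃ ((a ⊃ b) ⊃ b) = 1 ⊃ 1/2 = 1/2
No assignment yields a value below 1/2, so this is the minimum.

1/2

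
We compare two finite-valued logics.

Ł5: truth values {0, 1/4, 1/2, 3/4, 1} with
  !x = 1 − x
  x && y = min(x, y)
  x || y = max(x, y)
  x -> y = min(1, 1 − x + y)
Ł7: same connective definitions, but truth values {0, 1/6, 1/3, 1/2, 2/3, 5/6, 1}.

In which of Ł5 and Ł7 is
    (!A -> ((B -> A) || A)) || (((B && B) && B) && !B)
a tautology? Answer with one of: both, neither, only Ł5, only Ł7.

neither

In Ł5: at A = 0, B = 1/4 the value is 3/4 — not a tautology.
In Ł7: at A = 0, B = 1/6 the value is 5/6 — not a tautology.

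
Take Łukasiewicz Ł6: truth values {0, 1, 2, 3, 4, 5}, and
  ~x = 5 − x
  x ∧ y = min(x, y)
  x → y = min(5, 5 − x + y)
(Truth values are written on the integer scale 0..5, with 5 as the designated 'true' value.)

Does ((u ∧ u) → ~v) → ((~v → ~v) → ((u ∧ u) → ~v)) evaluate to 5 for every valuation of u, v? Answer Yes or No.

Yes

At u = 3, v = 0, for instance:
u ∧ u = 3 ∧ 3 = 3
~v = ~0 = 5
(u ∧ u) → ~v = 3 → 5 = 5
~v = ~0 = 5
~v → ~v = 5 → 5 = 5
(u ∧ u) → ~v = 3 → 5 = 5
(~v → ~v) → ((u ∧ u) → ~v) = 5 → 5 = 5
((u ∧ u) → ~v) → ((~v → ~v) → ((u ∧ u) → ~v)) = 5 → 5 = 5
and checking the remaining 35 assignments likewise gives ≥ 5 in every case.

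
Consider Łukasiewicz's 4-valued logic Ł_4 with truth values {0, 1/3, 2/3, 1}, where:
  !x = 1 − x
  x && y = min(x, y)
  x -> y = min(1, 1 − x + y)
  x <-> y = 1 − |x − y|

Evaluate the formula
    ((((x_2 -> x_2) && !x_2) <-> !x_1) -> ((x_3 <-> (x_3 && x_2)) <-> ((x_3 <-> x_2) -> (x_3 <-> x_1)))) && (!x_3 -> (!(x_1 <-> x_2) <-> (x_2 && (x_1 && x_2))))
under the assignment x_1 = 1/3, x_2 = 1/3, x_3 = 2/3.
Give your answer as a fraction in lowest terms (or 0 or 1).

2/3

x_2 -> x_2 = 1/3 -> 1/3 = 1
!x_2 = !1/3 = 2/3
(x_2 -> x_2) && !x_2 = 1 && 2/3 = 2/3
!x_1 = !1/3 = 2/3
((x_2 -> x_2) && !x_2) <-> !x_1 = 2/3 <-> 2/3 = 1
x_3 && x_2 = 2/3 && 1/3 = 1/3
x_3 <-> (x_3 && x_2) = 2/3 <-> 1/3 = 2/3
x_3 <-> x_2 = 2/3 <-> 1/3 = 2/3
x_3 <-> x_1 = 2/3 <-> 1/3 = 2/3
(x_3 <-> x_2) -> (x_3 <-> x_1) = 2/3 -> 2/3 = 1
(x_3 <-> (x_3 && x_2)) <-> ((x_3 <-> x_2) -> (x_3 <-> x_1)) = 2/3 <-> 1 = 2/3
(((x_2 -> x_2) && !x_2) <-> !x_1) -> ((x_3 <-> (x_3 && x_2)) <-> ((x_3 <-> x_2) -> (x_3 <-> x_1))) = 1 -> 2/3 = 2/3
!x_3 = !2/3 = 1/3
x_1 <-> x_2 = 1/3 <-> 1/3 = 1
!(x_1 <-> x_2) = !1 = 0
x_1 && x_2 = 1/3 && 1/3 = 1/3
x_2 && (x_1 && x_2) = 1/3 && 1/3 = 1/3
!(x_1 <-> x_2) <-> (x_2 && (x_1 && x_2)) = 0 <-> 1/3 = 2/3
!x_3 -> (!(x_1 <-> x_2) <-> (x_2 && (x_1 && x_2))) = 1/3 -> 2/3 = 1
((((x_2 -> x_2) && !x_2) <-> !x_1) -> ((x_3 <-> (x_3 && x_2)) <-> ((x_3 <-> x_2) -> (x_3 <-> x_1)))) && (!x_3 -> (!(x_1 <-> x_2) <-> (x_2 && (x_1 && x_2)))) = 2/3 && 1 = 2/3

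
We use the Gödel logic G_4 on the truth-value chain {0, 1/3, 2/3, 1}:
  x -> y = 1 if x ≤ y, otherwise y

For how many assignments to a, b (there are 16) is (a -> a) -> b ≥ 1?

4

a = 0, b = 0 ↦ 0  <
a = 0, b = 1/3 ↦ 1/3  <
a = 0, b = 2/3 ↦ 2/3  <
a = 0, b = 1 ↦ 1  ≥
a = 1/3, b = 0 ↦ 0  <
a = 1/3, b = 1/3 ↦ 1/3  <
a = 1/3, b = 2/3 ↦ 2/3  <
a = 1/3, b = 1 ↦ 1  ≥
a = 2/3, b = 0 ↦ 0  <
a = 2/3, b = 1/3 ↦ 1/3  <
a = 2/3, b = 2/3 ↦ 2/3  <
a = 2/3, b = 1 ↦ 1  ≥
a = 1, b = 0 ↦ 0  <
a = 1, b = 1/3 ↦ 1/3  <
a = 1, b = 2/3 ↦ 2/3  <
a = 1, b = 1 ↦ 1  ≥
So 4 of the 16 assignments meet the threshold.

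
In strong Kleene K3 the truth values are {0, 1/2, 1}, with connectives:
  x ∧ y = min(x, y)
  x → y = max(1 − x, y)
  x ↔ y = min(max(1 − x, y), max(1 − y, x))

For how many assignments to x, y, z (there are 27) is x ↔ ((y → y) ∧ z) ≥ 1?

value 1: 5 assignments (counts)
value 1/2: 17 assignments
value 0: 5 assignments
So 5 of the 27 assignments meet the threshold.

5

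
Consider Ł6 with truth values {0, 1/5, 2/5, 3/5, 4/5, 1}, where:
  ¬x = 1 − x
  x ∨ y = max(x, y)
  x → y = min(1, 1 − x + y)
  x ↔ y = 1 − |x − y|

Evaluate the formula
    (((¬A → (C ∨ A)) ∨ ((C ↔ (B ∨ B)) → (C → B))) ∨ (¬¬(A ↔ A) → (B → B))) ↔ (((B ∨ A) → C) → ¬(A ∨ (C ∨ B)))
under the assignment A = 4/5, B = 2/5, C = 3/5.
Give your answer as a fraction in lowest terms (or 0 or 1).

¬A = ¬4/5 = 1/5
C ∨ A = 3/5 ∨ 4/5 = 4/5
¬A → (C ∨ A) = 1/5 → 4/5 = 1
B ∨ B = 2/5 ∨ 2/5 = 2/5
C ↔ (B ∨ B) = 3/5 ↔ 2/5 = 4/5
C → B = 3/5 → 2/5 = 4/5
(C ↔ (B ∨ B)) → (C → B) = 4/5 → 4/5 = 1
(¬A → (C ∨ A)) ∨ ((C ↔ (B ∨ B)) → (C → B)) = 1 ∨ 1 = 1
A ↔ A = 4/5 ↔ 4/5 = 1
¬(A ↔ A) = ¬1 = 0
¬¬(A ↔ A) = ¬0 = 1
B → B = 2/5 → 2/5 = 1
¬¬(A ↔ A) → (B → B) = 1 → 1 = 1
((¬A → (C ∨ A)) ∨ ((C ↔ (B ∨ B)) → (C → B))) ∨ (¬¬(A ↔ A) → (B → B)) = 1 ∨ 1 = 1
B ∨ A = 2/5 ∨ 4/5 = 4/5
(B ∨ A) → C = 4/5 → 3/5 = 4/5
C ∨ B = 3/5 ∨ 2/5 = 3/5
A ∨ (C ∨ B) = 4/5 ∨ 3/5 = 4/5
¬(A ∨ (C ∨ B)) = ¬4/5 = 1/5
((B ∨ A) → C) → ¬(A ∨ (C ∨ B)) = 4/5 → 1/5 = 2/5
(((¬A → (C ∨ A)) ∨ ((C ↔ (B ∨ B)) → (C → B))) ∨ (¬¬(A ↔ A) → (B → B))) ↔ (((B ∨ A) → C) → ¬(A ∨ (C ∨ B))) = 1 ↔ 2/5 = 2/5

2/5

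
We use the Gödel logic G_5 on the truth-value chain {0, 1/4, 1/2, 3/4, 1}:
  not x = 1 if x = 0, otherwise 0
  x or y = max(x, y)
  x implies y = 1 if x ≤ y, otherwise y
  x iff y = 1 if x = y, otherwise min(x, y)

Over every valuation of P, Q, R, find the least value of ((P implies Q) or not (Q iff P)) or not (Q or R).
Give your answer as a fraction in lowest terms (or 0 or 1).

Take P = 1/2, Q = 1/4, R = 0:
P implies Q = 1/2 implies 1/4 = 1/4
Q iff P = 1/4 iff 1/2 = 1/4
not (Q iff P) = not 1/4 = 0
(P implies Q) or not (Q iff P) = 1/4 or 0 = 1/4
Q or R = 1/4 or 0 = 1/4
not (Q or R) = not 1/4 = 0
((P implies Q) or not (Q iff P)) or not (Q or R) = 1/4 or 0 = 1/4
No assignment yields a value below 1/4, so this is the minimum.

1/4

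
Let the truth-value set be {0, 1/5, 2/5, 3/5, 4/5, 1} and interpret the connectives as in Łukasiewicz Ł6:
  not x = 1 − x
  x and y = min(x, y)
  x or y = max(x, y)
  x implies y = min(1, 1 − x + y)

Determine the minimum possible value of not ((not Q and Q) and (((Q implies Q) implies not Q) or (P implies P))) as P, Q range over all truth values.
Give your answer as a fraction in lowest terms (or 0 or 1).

3/5

Take P = 0, Q = 2/5:
not Q = not 2/5 = 3/5
not Q and Q = 3/5 and 2/5 = 2/5
Q implies Q = 2/5 implies 2/5 = 1
not Q = not 2/5 = 3/5
(Q implies Q) implies not Q = 1 implies 3/5 = 3/5
P implies P = 0 implies 0 = 1
((Q implies Q) implies not Q) or (P implies P) = 3/5 or 1 = 1
(not Q and Q) and (((Q implies Q) implies not Q) or (P implies P)) = 2/5 and 1 = 2/5
not ((not Q and Q) and (((Q implies Q) implies not Q) or (P implies P))) = not 2/5 = 3/5
No assignment yields a value below 3/5, so this is the minimum.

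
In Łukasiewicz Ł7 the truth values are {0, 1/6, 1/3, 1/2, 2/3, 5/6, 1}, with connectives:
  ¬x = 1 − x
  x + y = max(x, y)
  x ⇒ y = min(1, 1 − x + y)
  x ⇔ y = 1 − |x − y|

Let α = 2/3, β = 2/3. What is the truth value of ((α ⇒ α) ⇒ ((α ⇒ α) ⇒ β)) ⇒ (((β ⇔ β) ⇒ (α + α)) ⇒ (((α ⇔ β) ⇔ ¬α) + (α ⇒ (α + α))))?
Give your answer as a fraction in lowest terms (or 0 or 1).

1

α ⇒ α = 2/3 ⇒ 2/3 = 1
α ⇒ α = 2/3 ⇒ 2/3 = 1
(α ⇒ α) ⇒ β = 1 ⇒ 2/3 = 2/3
(α ⇒ α) ⇒ ((α ⇒ α) ⇒ β) = 1 ⇒ 2/3 = 2/3
β ⇔ β = 2/3 ⇔ 2/3 = 1
α + α = 2/3 + 2/3 = 2/3
(β ⇔ β) ⇒ (α + α) = 1 ⇒ 2/3 = 2/3
α ⇔ β = 2/3 ⇔ 2/3 = 1
¬α = ¬2/3 = 1/3
(α ⇔ β) ⇔ ¬α = 1 ⇔ 1/3 = 1/3
α + α = 2/3 + 2/3 = 2/3
α ⇒ (α + α) = 2/3 ⇒ 2/3 = 1
((α ⇔ β) ⇔ ¬α) + (α ⇒ (α + α)) = 1/3 + 1 = 1
((β ⇔ β) ⇒ (α + α)) ⇒ (((α ⇔ β) ⇔ ¬α) + (α ⇒ (α + α))) = 2/3 ⇒ 1 = 1
((α ⇒ α) ⇒ ((α ⇒ α) ⇒ β)) ⇒ (((β ⇔ β) ⇒ (α + α)) ⇒ (((α ⇔ β) ⇔ ¬α) + (α ⇒ (α + α)))) = 2/3 ⇒ 1 = 1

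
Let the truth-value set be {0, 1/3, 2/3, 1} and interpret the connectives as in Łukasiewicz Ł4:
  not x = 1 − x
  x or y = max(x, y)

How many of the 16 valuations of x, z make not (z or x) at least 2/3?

x = 0, z = 0 ↦ 1  ≥
x = 0, z = 1/3 ↦ 2/3  ≥
x = 0, z = 2/3 ↦ 1/3  <
x = 0, z = 1 ↦ 0  <
x = 1/3, z = 0 ↦ 2/3  ≥
x = 1/3, z = 1/3 ↦ 2/3  ≥
x = 1/3, z = 2/3 ↦ 1/3  <
x = 1/3, z = 1 ↦ 0  <
x = 2/3, z = 0 ↦ 1/3  <
x = 2/3, z = 1/3 ↦ 1/3  <
x = 2/3, z = 2/3 ↦ 1/3  <
x = 2/3, z = 1 ↦ 0  <
x = 1, z = 0 ↦ 0  <
x = 1, z = 1/3 ↦ 0  <
x = 1, z = 2/3 ↦ 0  <
x = 1, z = 1 ↦ 0  <
So 4 of the 16 assignments meet the threshold.

4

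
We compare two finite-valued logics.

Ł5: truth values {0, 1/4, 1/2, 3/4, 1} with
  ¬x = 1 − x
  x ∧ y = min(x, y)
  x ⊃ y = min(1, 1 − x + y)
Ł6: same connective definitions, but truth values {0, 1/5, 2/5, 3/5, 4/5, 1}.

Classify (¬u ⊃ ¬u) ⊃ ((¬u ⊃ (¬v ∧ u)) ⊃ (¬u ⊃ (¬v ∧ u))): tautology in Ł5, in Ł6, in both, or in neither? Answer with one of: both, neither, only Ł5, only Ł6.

both

In Ł5: every assignment gives 1 — tautology.
In Ł6: every assignment gives 1 — tautology.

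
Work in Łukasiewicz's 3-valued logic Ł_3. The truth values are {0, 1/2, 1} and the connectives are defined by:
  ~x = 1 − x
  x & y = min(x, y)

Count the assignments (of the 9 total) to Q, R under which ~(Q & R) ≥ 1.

5

Q = 0, R = 0 ↦ 1  ≥
Q = 0, R = 1/2 ↦ 1  ≥
Q = 0, R = 1 ↦ 1  ≥
Q = 1/2, R = 0 ↦ 1  ≥
Q = 1/2, R = 1/2 ↦ 1/2  <
Q = 1/2, R = 1 ↦ 1/2  <
Q = 1, R = 0 ↦ 1  ≥
Q = 1, R = 1/2 ↦ 1/2  <
Q = 1, R = 1 ↦ 0  <
So 5 of the 9 assignments meet the threshold.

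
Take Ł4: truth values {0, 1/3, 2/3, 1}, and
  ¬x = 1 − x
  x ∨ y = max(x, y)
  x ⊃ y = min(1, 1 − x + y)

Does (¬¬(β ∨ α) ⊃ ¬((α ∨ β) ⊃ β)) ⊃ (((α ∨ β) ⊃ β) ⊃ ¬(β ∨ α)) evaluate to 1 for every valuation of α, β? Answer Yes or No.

α = 0, β = 0 ↦ 1
α = 0, β = 1/3 ↦ 1
α = 0, β = 2/3 ↦ 1
α = 0, β = 1 ↦ 1
α = 1/3, β = 0 ↦ 1
α = 1/3, β = 1/3 ↦ 1
α = 1/3, β = 2/3 ↦ 1
α = 1/3, β = 1 ↦ 1
α = 2/3, β = 0 ↦ 1
α = 2/3, β = 1/3 ↦ 1
α = 2/3, β = 2/3 ↦ 1
α = 2/3, β = 1 ↦ 1
α = 1, β = 0 ↦ 1
α = 1, β = 1/3 ↦ 1
α = 1, β = 2/3 ↦ 1
α = 1, β = 1 ↦ 1
Every assignment gives a value ≥ 1.

Yes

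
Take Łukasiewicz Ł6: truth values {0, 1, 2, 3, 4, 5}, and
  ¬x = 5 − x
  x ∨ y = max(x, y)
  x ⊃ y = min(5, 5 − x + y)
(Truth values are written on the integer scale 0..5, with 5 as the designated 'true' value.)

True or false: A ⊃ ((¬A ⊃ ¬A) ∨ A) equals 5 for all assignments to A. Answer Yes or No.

Yes

A = 0 ↦ 5
A = 1 ↦ 5
A = 2 ↦ 5
A = 3 ↦ 5
A = 4 ↦ 5
A = 5 ↦ 5
Every assignment gives a value ≥ 5.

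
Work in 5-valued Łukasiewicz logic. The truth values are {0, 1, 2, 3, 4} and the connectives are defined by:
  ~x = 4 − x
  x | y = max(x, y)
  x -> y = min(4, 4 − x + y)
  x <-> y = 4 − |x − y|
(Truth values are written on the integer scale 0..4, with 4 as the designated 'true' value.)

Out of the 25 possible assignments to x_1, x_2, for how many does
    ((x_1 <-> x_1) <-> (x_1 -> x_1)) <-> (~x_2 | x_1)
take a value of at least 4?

9

value 4: 9 assignments (counts)
value 3: 7 assignments
value 2: 5 assignments
value 1: 3 assignments
value 0: 1 assignment
So 9 of the 25 assignments meet the threshold.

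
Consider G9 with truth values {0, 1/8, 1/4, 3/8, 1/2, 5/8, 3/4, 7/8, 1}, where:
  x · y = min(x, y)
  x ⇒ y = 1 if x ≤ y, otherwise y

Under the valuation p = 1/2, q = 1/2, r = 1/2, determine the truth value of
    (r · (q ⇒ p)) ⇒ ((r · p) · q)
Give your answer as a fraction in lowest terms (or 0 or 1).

1

q ⇒ p = 1/2 ⇒ 1/2 = 1
r · (q ⇒ p) = 1/2 · 1 = 1/2
r · p = 1/2 · 1/2 = 1/2
(r · p) · q = 1/2 · 1/2 = 1/2
(r · (q ⇒ p)) ⇒ ((r · p) · q) = 1/2 ⇒ 1/2 = 1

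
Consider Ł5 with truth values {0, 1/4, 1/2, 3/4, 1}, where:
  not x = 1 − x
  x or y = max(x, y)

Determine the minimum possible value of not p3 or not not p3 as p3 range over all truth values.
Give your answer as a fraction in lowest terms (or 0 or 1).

Take p3 = 1/2:
not p3 = not 1/2 = 1/2
not p3 = not 1/2 = 1/2
not not p3 = not 1/2 = 1/2
not p3 or not not p3 = 1/2 or 1/2 = 1/2
No assignment yields a value below 1/2, so this is the minimum.

1/2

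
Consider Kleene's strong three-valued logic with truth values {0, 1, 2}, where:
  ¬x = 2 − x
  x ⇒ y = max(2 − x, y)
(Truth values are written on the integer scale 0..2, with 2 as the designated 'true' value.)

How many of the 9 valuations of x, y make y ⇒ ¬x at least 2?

5

x = 0, y = 0 ↦ 2  ≥
x = 0, y = 1 ↦ 2  ≥
x = 0, y = 2 ↦ 2  ≥
x = 1, y = 0 ↦ 2  ≥
x = 1, y = 1 ↦ 1  <
x = 1, y = 2 ↦ 1  <
x = 2, y = 0 ↦ 2  ≥
x = 2, y = 1 ↦ 1  <
x = 2, y = 2 ↦ 0  <
So 5 of the 9 assignments meet the threshold.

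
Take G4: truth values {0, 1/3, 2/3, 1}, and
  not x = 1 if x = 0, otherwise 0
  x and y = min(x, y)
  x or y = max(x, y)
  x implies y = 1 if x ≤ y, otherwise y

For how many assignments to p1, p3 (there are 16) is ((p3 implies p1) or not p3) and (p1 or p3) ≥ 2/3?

p1 = 0, p3 = 0 ↦ 0  <
p1 = 0, p3 = 1/3 ↦ 0  <
p1 = 0, p3 = 2/3 ↦ 0  <
p1 = 0, p3 = 1 ↦ 0  <
p1 = 1/3, p3 = 0 ↦ 1/3  <
p1 = 1/3, p3 = 1/3 ↦ 1/3  <
p1 = 1/3, p3 = 2/3 ↦ 1/3  <
p1 = 1/3, p3 = 1 ↦ 1/3  <
p1 = 2/3, p3 = 0 ↦ 2/3  ≥
p1 = 2/3, p3 = 1/3 ↦ 2/3  ≥
p1 = 2/3, p3 = 2/3 ↦ 2/3  ≥
p1 = 2/3, p3 = 1 ↦ 2/3  ≥
p1 = 1, p3 = 0 ↦ 1  ≥
p1 = 1, p3 = 1/3 ↦ 1  ≥
p1 = 1, p3 = 2/3 ↦ 1  ≥
p1 = 1, p3 = 1 ↦ 1  ≥
So 8 of the 16 assignments meet the threshold.

8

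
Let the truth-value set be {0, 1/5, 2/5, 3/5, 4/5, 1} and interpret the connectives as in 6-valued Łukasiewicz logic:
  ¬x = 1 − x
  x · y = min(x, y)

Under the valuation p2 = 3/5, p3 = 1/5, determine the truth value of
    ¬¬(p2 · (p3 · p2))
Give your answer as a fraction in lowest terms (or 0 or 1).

p3 · p2 = 1/5 · 3/5 = 1/5
p2 · (p3 · p2) = 3/5 · 1/5 = 1/5
¬(p2 · (p3 · p2)) = ¬1/5 = 4/5
¬¬(p2 · (p3 · p2)) = ¬4/5 = 1/5

1/5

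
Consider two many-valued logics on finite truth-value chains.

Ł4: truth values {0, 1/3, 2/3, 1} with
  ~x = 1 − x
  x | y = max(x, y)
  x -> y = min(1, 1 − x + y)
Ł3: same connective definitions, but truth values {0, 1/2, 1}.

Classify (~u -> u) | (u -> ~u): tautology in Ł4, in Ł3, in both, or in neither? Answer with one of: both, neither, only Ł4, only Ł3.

In Ł4: every assignment gives 1 — tautology.
In Ł3: every assignment gives 1 — tautology.

both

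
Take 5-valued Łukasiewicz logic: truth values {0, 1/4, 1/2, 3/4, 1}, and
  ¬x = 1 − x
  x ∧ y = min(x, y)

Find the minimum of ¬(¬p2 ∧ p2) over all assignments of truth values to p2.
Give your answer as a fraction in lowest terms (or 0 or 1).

Take p2 = 1/2:
¬p2 = ¬1/2 = 1/2
¬p2 ∧ p2 = 1/2 ∧ 1/2 = 1/2
¬(¬p2 ∧ p2) = ¬1/2 = 1/2
No assignment yields a value below 1/2, so this is the minimum.

1/2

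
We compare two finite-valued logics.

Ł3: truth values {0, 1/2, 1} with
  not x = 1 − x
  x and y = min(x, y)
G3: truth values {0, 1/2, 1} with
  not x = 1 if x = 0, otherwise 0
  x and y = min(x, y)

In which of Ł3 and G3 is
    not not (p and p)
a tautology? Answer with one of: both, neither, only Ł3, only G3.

neither

In Ł3: at p = 0 the value is 0 — not a tautology.
In G3: at p = 0 the value is 0 — not a tautology.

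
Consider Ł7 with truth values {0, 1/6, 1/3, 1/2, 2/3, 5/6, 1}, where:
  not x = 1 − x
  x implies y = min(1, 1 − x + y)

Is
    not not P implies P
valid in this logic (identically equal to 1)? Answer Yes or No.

P = 0 ↦ 1
P = 1/6 ↦ 1
P = 1/3 ↦ 1
P = 1/2 ↦ 1
P = 2/3 ↦ 1
P = 5/6 ↦ 1
P = 1 ↦ 1
Every assignment gives a value ≥ 1.

Yes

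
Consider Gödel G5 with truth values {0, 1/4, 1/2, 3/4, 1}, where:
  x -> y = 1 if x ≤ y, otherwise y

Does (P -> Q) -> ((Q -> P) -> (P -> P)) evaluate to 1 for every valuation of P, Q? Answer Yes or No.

Yes

At P = 1/2, Q = 1/4, for instance:
P -> Q = 1/2 -> 1/4 = 1/4
Q -> P = 1/4 -> 1/2 = 1
P -> P = 1/2 -> 1/2 = 1
(Q -> P) -> (P -> P) = 1 -> 1 = 1
(P -> Q) -> ((Q -> P) -> (P -> P)) = 1/4 -> 1 = 1
and checking the remaining 24 assignments likewise gives ≥ 1 in every case.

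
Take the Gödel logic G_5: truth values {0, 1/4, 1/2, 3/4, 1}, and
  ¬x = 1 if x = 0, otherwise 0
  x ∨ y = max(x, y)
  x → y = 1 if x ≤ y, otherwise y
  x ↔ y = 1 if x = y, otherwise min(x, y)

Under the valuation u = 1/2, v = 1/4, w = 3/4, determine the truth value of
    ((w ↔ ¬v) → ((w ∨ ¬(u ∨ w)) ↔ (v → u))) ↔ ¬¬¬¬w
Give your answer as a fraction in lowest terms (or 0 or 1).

1

¬v = ¬1/4 = 0
w ↔ ¬v = 3/4 ↔ 0 = 0
u ∨ w = 1/2 ∨ 3/4 = 3/4
¬(u ∨ w) = ¬3/4 = 0
w ∨ ¬(u ∨ w) = 3/4 ∨ 0 = 3/4
v → u = 1/4 → 1/2 = 1
(w ∨ ¬(u ∨ w)) ↔ (v → u) = 3/4 ↔ 1 = 3/4
(w ↔ ¬v) → ((w ∨ ¬(u ∨ w)) ↔ (v → u)) = 0 → 3/4 = 1
¬w = ¬3/4 = 0
¬¬w = ¬0 = 1
¬¬¬w = ¬1 = 0
¬¬¬¬w = ¬0 = 1
((w ↔ ¬v) → ((w ∨ ¬(u ∨ w)) ↔ (v → u))) ↔ ¬¬¬¬w = 1 ↔ 1 = 1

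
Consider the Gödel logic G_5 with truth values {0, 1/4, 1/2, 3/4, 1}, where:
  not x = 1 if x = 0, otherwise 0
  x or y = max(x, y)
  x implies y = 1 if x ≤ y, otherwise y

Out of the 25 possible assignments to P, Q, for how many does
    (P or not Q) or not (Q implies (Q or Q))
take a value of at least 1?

9

value 1: 9 assignments (counts)
value 3/4: 4 assignments
value 1/2: 4 assignments
value 1/4: 4 assignments
value 0: 4 assignments
So 9 of the 25 assignments meet the threshold.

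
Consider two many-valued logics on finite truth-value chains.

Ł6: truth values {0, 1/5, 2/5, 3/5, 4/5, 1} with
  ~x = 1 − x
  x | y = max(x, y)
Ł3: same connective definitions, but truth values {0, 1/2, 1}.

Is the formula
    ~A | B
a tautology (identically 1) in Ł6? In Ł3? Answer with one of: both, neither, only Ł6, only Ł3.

neither

In Ł6: at A = 1/5, B = 0 the value is 4/5 — not a tautology.
In Ł3: at A = 1/2, B = 0 the value is 1/2 — not a tautology.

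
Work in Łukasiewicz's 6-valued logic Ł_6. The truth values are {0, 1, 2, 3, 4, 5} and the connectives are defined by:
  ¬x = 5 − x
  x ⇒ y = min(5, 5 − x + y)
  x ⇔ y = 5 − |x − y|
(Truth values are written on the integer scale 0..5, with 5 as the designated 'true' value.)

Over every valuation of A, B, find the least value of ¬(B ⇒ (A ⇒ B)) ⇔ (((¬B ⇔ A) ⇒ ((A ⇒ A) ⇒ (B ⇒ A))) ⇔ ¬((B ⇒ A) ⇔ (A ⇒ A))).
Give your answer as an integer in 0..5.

Take A = 0, B = 3:
A ⇒ B = 0 ⇒ 3 = 5
B ⇒ (A ⇒ B) = 3 ⇒ 5 = 5
¬(B ⇒ (A ⇒ B)) = ¬5 = 0
¬B = ¬3 = 2
¬B ⇔ A = 2 ⇔ 0 = 3
A ⇒ A = 0 ⇒ 0 = 5
B ⇒ A = 3 ⇒ 0 = 2
(A ⇒ A) ⇒ (B ⇒ A) = 5 ⇒ 2 = 2
(¬B ⇔ A) ⇒ ((A ⇒ A) ⇒ (B ⇒ A)) = 3 ⇒ 2 = 4
B ⇒ A = 3 ⇒ 0 = 2
A ⇒ A = 0 ⇒ 0 = 5
(B ⇒ A) ⇔ (A ⇒ A) = 2 ⇔ 5 = 2
¬((B ⇒ A) ⇔ (A ⇒ A)) = ¬2 = 3
((¬B ⇔ A) ⇒ ((A ⇒ A) ⇒ (B ⇒ A))) ⇔ ¬((B ⇒ A) ⇔ (A ⇒ A)) = 4 ⇔ 3 = 4
¬(B ⇒ (A ⇒ B)) ⇔ (((¬B ⇔ A) ⇒ ((A ⇒ A) ⇒ (B ⇒ A))) ⇔ ¬((B ⇒ A) ⇔ (A ⇒ A))) = 0 ⇔ 4 = 1
No assignment yields a value below 1, so this is the minimum.

1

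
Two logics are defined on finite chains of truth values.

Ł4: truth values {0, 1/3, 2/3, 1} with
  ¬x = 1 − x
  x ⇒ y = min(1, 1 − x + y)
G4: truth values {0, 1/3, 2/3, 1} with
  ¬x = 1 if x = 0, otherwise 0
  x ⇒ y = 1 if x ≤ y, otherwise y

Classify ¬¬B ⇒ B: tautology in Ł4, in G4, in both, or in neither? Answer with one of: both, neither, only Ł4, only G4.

In Ł4: every assignment gives 1 — tautology.
In G4: at B = 1/3 the value is 1/3 — not a tautology.

only Ł4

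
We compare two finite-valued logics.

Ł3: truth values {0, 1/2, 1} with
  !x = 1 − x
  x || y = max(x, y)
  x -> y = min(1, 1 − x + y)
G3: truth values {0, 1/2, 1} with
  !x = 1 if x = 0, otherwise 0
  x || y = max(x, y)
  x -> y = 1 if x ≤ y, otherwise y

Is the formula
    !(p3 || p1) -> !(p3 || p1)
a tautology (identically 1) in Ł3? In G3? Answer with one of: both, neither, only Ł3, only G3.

In Ł3: every assignment gives 1 — tautology.
In G3: every assignment gives 1 — tautology.

both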